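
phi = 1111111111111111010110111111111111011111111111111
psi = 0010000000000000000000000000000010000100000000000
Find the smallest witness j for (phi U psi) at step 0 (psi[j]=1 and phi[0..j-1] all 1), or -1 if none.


(phi U psi) at 0: need smallest j with psi[j]=1 and phi[i]=1 for all i in [0,j).
Scan from step 0:
  step 0: phi=1, psi=0 -> continue
  step 1: phi=1, psi=0 -> continue
  step 2: psi=1 and phi held for [0,2) -> witness found
Witness step = 2

2


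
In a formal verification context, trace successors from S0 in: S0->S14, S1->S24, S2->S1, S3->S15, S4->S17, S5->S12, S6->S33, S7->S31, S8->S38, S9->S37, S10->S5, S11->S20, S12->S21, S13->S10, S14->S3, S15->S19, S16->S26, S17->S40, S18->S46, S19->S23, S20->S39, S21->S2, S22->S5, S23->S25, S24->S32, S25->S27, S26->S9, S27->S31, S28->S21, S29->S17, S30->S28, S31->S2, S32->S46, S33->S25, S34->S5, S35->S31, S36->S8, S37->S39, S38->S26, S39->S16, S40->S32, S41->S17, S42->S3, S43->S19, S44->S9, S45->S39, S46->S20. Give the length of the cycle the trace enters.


Trace from S0 until a state repeats:
  S0 -> S14 -> S3 -> S15 -> S19 -> S23 -> S25 -> S27 -> S31 -> S2 -> S1 -> S24 -> S32 -> S46 -> S20 -> S39 -> S16 -> S26 -> S9 -> S37 -> S39
S39 first seen at step 15, revisited at step 20.
Cycle length = 20 - 15 = 5

5


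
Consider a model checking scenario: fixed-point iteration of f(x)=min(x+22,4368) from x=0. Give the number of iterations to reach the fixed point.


Step 1: x=0, cap=4368, increment=22
Step 2: x grows by 22 each step until capped at 4368; fixed point is x=4368
Step 3: iterations = ceil(4368/22) = 199

199


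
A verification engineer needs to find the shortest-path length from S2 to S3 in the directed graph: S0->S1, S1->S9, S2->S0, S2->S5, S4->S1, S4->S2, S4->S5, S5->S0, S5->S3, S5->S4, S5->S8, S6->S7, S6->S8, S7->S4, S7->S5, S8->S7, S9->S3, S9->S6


BFS layer-by-layer from S2:
  dist 0: {S2}
  dist 1: {S0, S5}
  dist 2: {S1, S3, S4, S8}
  -> S3 reached at distance 2
Shortest path length = 2

2


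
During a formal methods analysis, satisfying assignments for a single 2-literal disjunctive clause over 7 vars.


Step 1: Total=2^7=128
Step 2: Unsat when all 2 false: 2^5=32
Step 3: Sat=128-32=96

96


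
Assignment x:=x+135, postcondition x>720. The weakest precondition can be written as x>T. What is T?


Formula: wp(x:=E, P) = P[E/x] (substitute E for x in postcondition)
Step 1: Postcondition: x>720
Step 2: Substitute x+135 for x: x+135>720
Step 3: Solve for x: x > 720-135 = 585

585


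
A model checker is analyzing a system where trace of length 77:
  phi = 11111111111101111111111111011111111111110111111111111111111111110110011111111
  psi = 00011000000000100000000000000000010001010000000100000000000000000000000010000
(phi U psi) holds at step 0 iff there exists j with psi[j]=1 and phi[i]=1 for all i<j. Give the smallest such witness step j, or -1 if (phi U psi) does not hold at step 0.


(phi U psi) at 0: need smallest j with psi[j]=1 and phi[i]=1 for all i in [0,j).
Scan from step 0:
  step 0: phi=1, psi=0 -> continue
  step 1: phi=1, psi=0 -> continue
  step 2: phi=1, psi=0 -> continue
  step 3: psi=1 and phi held for [0,3) -> witness found
Witness step = 3

3


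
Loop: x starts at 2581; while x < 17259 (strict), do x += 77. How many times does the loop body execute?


Step 1: x goes from 2581 toward 17259 by 77; the body runs while x<17259, so iterations = ceil((bound-start)/step)
Step 2: Distance=14678
Step 3: ceil(14678/77)=191

191


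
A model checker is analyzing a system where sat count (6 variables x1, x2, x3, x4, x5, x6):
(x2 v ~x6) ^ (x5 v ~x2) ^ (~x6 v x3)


CNF with 3 clauses over 6 vars (64 assignments).
An assignment satisfies CNF iff every clause has >=1 true literal.
Check each row (bits = x1,x2,x3,x4,x5,x6; clause T/F shown):
  row 0 [000000]: clauses=TTT -> 1
  row 1 [000001]: clauses=FTF -> 0
  row 2 [000010]: clauses=TTT -> 1
  row 3 [000011]: clauses=FTF -> 0
  row 4 [000100]: clauses=TTT -> 1
  (every remaining row is evaluated the same way; all 64 results are listed next)
Full result column, 8 rows per line (x1,x2,x3 fixed per line; x4,x5,x6 runs 000..111 left to right):
  rows 0-7 [x1,x2,x3=000]: 10101010  (ones: 4)
  rows 8-15 [x1,x2,x3=001]: 10101010  (ones: 4)
  rows 16-23 [x1,x2,x3=010]: 00100010  (ones: 2)
  rows 24-31 [x1,x2,x3=011]: 00110011  (ones: 4)
  rows 32-39 [x1,x2,x3=100]: 10101010  (ones: 4)
  rows 40-47 [x1,x2,x3=101]: 10101010  (ones: 4)
  rows 48-55 [x1,x2,x3=110]: 00100010  (ones: 2)
  rows 56-63 [x1,x2,x3=111]: 00110011  (ones: 4)
Satisfying assignments = 4+4+2+4+4+4+2+4 = 28

28


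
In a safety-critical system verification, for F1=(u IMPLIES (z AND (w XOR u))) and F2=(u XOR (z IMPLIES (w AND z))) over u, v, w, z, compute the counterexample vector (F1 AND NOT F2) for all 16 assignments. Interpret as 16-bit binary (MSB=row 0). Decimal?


F1 = (u IMPLIES (z AND (w XOR u)))
F2 = (u XOR (z IMPLIES (w AND z)))
Counterexample to F1=>F2 is where F1=1 and F2=0.
Evaluate each row (bits = u,v,w,z, MSB first):
  row 0 [0000]: F1=1 F2=1 -> F1&~F2 -> 0
  row 1 [0001]: F1=1 F2=0 -> F1&~F2 -> 1
  row 2 [0010]: F1=1 F2=1 -> F1&~F2 -> 0
  row 3 [0011]: F1=1 F2=1 -> F1&~F2 -> 0
  row 4 [0100]: F1=1 F2=1 -> F1&~F2 -> 0
  row 5 [0101]: F1=1 F2=0 -> F1&~F2 -> 1
  row 6 [0110]: F1=1 F2=1 -> F1&~F2 -> 0
  row 7 [0111]: F1=1 F2=1 -> F1&~F2 -> 0
  row 8 [1000]: F1=0 F2=0 -> F1&~F2 -> 0
  row 9 [1001]: F1=1 F2=1 -> F1&~F2 -> 0
  row 10 [1010]: F1=0 F2=0 -> F1&~F2 -> 0
  row 11 [1011]: F1=0 F2=0 -> F1&~F2 -> 0
  row 12 [1100]: F1=0 F2=0 -> F1&~F2 -> 0
  row 13 [1101]: F1=1 F2=1 -> F1&~F2 -> 0
  row 14 [1110]: F1=0 F2=0 -> F1&~F2 -> 0
  row 15 [1111]: F1=0 F2=0 -> F1&~F2 -> 0
Full result column, 4 rows per line (u,v fixed per line; w,z runs 00..11 left to right):
  rows 0-3 [u,v=00]: 0100  = hex 4
  rows 4-7 [u,v=01]: 0100  = hex 4
  rows 8-11 [u,v=10]: 0000  = hex 0
  rows 12-15 [u,v=11]: 0000  = hex 0
Counterexample vector (row 0 .. row 15) = 0100010000000000
Output column grouped in 4s = 0100 0100 0000 0000 = 0x4400
Convert to decimal digit by digit (value = value*16 + digit):
  4 -> 4
  4*16 + 4 = 68
  68*16 + 0 = 1088
  1088*16 + 0 = 17408
Decimal = 17408

17408


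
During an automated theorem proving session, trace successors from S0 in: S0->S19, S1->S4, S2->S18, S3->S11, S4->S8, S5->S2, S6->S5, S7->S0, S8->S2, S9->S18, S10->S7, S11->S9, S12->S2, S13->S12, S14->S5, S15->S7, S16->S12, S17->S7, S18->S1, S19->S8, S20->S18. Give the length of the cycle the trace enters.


Trace from S0 until a state repeats:
  S0 -> S19 -> S8 -> S2 -> S18 -> S1 -> S4 -> S8
S8 first seen at step 2, revisited at step 7.
Cycle length = 7 - 2 = 5

5


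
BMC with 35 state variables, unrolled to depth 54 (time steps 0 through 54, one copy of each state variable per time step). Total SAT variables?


BMC unrolls to depth k, creating one copy of each state var for steps 0..k.
Step count = 54 + 1 = 55 (steps 0 through 54)
Vars per step = 35
Total = 35 * 55 = 1925

1925


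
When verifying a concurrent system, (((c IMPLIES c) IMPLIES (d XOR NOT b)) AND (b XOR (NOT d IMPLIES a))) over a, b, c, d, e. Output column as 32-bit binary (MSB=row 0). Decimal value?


Formula: (((c IMPLIES c) IMPLIES (d XOR NOT b)) AND (b XOR (NOT d IMPLIES a))) over a, b, c, d, e (32 rows)
Evaluate each row (bits = a,b,c,d,e, MSB first):
  row 0 [00000]: (((0 IMPLIES 0) IMPLIES (0 XOR NOT 0)) AND (0 XOR (NOT 0 IMPLIES 0))) -> 0
  row 1 [00001]: (((0 IMPLIES 0) IMPLIES (0 XOR NOT 0)) AND (0 XOR (NOT 0 IMPLIES 0))) -> 0
  row 2 [00010]: (((0 IMPLIES 0) IMPLIES (1 XOR NOT 0)) AND (0 XOR (NOT 1 IMPLIES 0))) -> 0
  row 3 [00011]: (((0 IMPLIES 0) IMPLIES (1 XOR NOT 0)) AND (0 XOR (NOT 1 IMPLIES 0))) -> 0
  row 4 [00100]: (((1 IMPLIES 1) IMPLIES (0 XOR NOT 0)) AND (0 XOR (NOT 0 IMPLIES 0))) -> 0
  row 5 [00101]: (((1 IMPLIES 1) IMPLIES (0 XOR NOT 0)) AND (0 XOR (NOT 0 IMPLIES 0))) -> 0
  row 6 [00110]: (((1 IMPLIES 1) IMPLIES (1 XOR NOT 0)) AND (0 XOR (NOT 1 IMPLIES 0))) -> 0
  row 7 [00111]: (((1 IMPLIES 1) IMPLIES (1 XOR NOT 0)) AND (0 XOR (NOT 1 IMPLIES 0))) -> 0
  row 8 [01000]: (((0 IMPLIES 0) IMPLIES (0 XOR NOT 1)) AND (1 XOR (NOT 0 IMPLIES 0))) -> 0
  row 9 [01001]: (((0 IMPLIES 0) IMPLIES (0 XOR NOT 1)) AND (1 XOR (NOT 0 IMPLIES 0))) -> 0
  row 10 [01010]: (((0 IMPLIES 0) IMPLIES (1 XOR NOT 1)) AND (1 XOR (NOT 1 IMPLIES 0))) -> 0
  row 11 [01011]: (((0 IMPLIES 0) IMPLIES (1 XOR NOT 1)) AND (1 XOR (NOT 1 IMPLIES 0))) -> 0
  row 12 [01100]: (((1 IMPLIES 1) IMPLIES (0 XOR NOT 1)) AND (1 XOR (NOT 0 IMPLIES 0))) -> 0
  row 13 [01101]: (((1 IMPLIES 1) IMPLIES (0 XOR NOT 1)) AND (1 XOR (NOT 0 IMPLIES 0))) -> 0
  row 14 [01110]: (((1 IMPLIES 1) IMPLIES (1 XOR NOT 1)) AND (1 XOR (NOT 1 IMPLIES 0))) -> 0
  row 15 [01111]: (((1 IMPLIES 1) IMPLIES (1 XOR NOT 1)) AND (1 XOR (NOT 1 IMPLIES 0))) -> 0
  row 16 [10000]: (((0 IMPLIES 0) IMPLIES (0 XOR NOT 0)) AND (0 XOR (NOT 0 IMPLIES 1))) -> 1
  row 17 [10001]: (((0 IMPLIES 0) IMPLIES (0 XOR NOT 0)) AND (0 XOR (NOT 0 IMPLIES 1))) -> 1
  row 18 [10010]: (((0 IMPLIES 0) IMPLIES (1 XOR NOT 0)) AND (0 XOR (NOT 1 IMPLIES 1))) -> 0
  row 19 [10011]: (((0 IMPLIES 0) IMPLIES (1 XOR NOT 0)) AND (0 XOR (NOT 1 IMPLIES 1))) -> 0
  row 20 [10100]: (((1 IMPLIES 1) IMPLIES (0 XOR NOT 0)) AND (0 XOR (NOT 0 IMPLIES 1))) -> 1
  row 21 [10101]: (((1 IMPLIES 1) IMPLIES (0 XOR NOT 0)) AND (0 XOR (NOT 0 IMPLIES 1))) -> 1
  row 22 [10110]: (((1 IMPLIES 1) IMPLIES (1 XOR NOT 0)) AND (0 XOR (NOT 1 IMPLIES 1))) -> 0
  row 23 [10111]: (((1 IMPLIES 1) IMPLIES (1 XOR NOT 0)) AND (0 XOR (NOT 1 IMPLIES 1))) -> 0
  row 24 [11000]: (((0 IMPLIES 0) IMPLIES (0 XOR NOT 1)) AND (1 XOR (NOT 0 IMPLIES 1))) -> 0
  row 25 [11001]: (((0 IMPLIES 0) IMPLIES (0 XOR NOT 1)) AND (1 XOR (NOT 0 IMPLIES 1))) -> 0
  row 26 [11010]: (((0 IMPLIES 0) IMPLIES (1 XOR NOT 1)) AND (1 XOR (NOT 1 IMPLIES 1))) -> 0
  row 27 [11011]: (((0 IMPLIES 0) IMPLIES (1 XOR NOT 1)) AND (1 XOR (NOT 1 IMPLIES 1))) -> 0
  row 28 [11100]: (((1 IMPLIES 1) IMPLIES (0 XOR NOT 1)) AND (1 XOR (NOT 0 IMPLIES 1))) -> 0
  row 29 [11101]: (((1 IMPLIES 1) IMPLIES (0 XOR NOT 1)) AND (1 XOR (NOT 0 IMPLIES 1))) -> 0
  row 30 [11110]: (((1 IMPLIES 1) IMPLIES (1 XOR NOT 1)) AND (1 XOR (NOT 1 IMPLIES 1))) -> 0
  row 31 [11111]: (((1 IMPLIES 1) IMPLIES (1 XOR NOT 1)) AND (1 XOR (NOT 1 IMPLIES 1))) -> 0
Full result column, 4 rows per line (a,b,c fixed per line; d,e runs 00..11 left to right):
  rows 0-3 [a,b,c=000]: 0000  = hex 0
  rows 4-7 [a,b,c=001]: 0000  = hex 0
  rows 8-11 [a,b,c=010]: 0000  = hex 0
  rows 12-15 [a,b,c=011]: 0000  = hex 0
  rows 16-19 [a,b,c=100]: 1100  = hex C
  rows 20-23 [a,b,c=101]: 1100  = hex C
  rows 24-27 [a,b,c=110]: 0000  = hex 0
  rows 28-31 [a,b,c=111]: 0000  = hex 0
Output column (row 0 .. row 31) = 00000000000000001100110000000000
Output column grouped in 4s = 0000 0000 0000 0000 1100 1100 0000 0000 = 0x0000CC00
Convert to decimal digit by digit (value = value*16 + digit):
  0 -> 0
  0*16 + 0 = 0
  0*16 + 0 = 0
  0*16 + 0 = 0
  0*16 + 12 (C) = 12
  12*16 + 12 (C) = 204
  204*16 + 0 = 3264
  3264*16 + 0 = 52224
Decimal = 52224

52224


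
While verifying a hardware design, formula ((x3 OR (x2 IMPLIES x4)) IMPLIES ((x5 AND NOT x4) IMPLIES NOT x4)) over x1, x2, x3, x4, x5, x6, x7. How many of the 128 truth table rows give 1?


Formula: ((x3 OR (x2 IMPLIES x4)) IMPLIES ((x5 AND NOT x4) IMPLIES NOT x4)) over 7 vars (128 rows)
Evaluate each row (x1, x2, x3, x4, x5, x6, x7 as bits, MSB first):
  row 0 [0000000]: ((0 OR (0 IMPLIES 0)) IMPLIES ((0 AND NOT 0) IMPLIES NOT 0)) -> 1
  row 1 [0000001]: ((0 OR (0 IMPLIES 0)) IMPLIES ((0 AND NOT 0) IMPLIES NOT 0)) -> 1
  row 2 [0000010]: ((0 OR (0 IMPLIES 0)) IMPLIES ((0 AND NOT 0) IMPLIES NOT 0)) -> 1
  row 3 [0000011]: ((0 OR (0 IMPLIES 0)) IMPLIES ((0 AND NOT 0) IMPLIES NOT 0)) -> 1
  row 4 [0000100]: ((0 OR (0 IMPLIES 0)) IMPLIES ((1 AND NOT 0) IMPLIES NOT 0)) -> 1
  (every remaining row is evaluated the same way; all 128 results are listed next)
Full result column, 8 rows per line (x1,x2,x3,x4 fixed per line; x5,x6,x7 runs 000..111 left to right):
  rows 0-7 [x1,x2,x3,x4=0000]: 11111111  (ones: 8)
  rows 8-15 [x1,x2,x3,x4=0001]: 11111111  (ones: 8)
  rows 16-23 [x1,x2,x3,x4=0010]: 11111111  (ones: 8)
  rows 24-31 [x1,x2,x3,x4=0011]: 11111111  (ones: 8)
  rows 32-39 [x1,x2,x3,x4=0100]: 11111111  (ones: 8)
  rows 40-47 [x1,x2,x3,x4=0101]: 11111111  (ones: 8)
  rows 48-55 [x1,x2,x3,x4=0110]: 11111111  (ones: 8)
  rows 56-63 [x1,x2,x3,x4=0111]: 11111111  (ones: 8)
  rows 64-71 [x1,x2,x3,x4=1000]: 11111111  (ones: 8)
  rows 72-79 [x1,x2,x3,x4=1001]: 11111111  (ones: 8)
  rows 80-87 [x1,x2,x3,x4=1010]: 11111111  (ones: 8)
  rows 88-95 [x1,x2,x3,x4=1011]: 11111111  (ones: 8)
  rows 96-103 [x1,x2,x3,x4=1100]: 11111111  (ones: 8)
  rows 104-111 [x1,x2,x3,x4=1101]: 11111111  (ones: 8)
  rows 112-119 [x1,x2,x3,x4=1110]: 11111111  (ones: 8)
  rows 120-127 [x1,x2,x3,x4=1111]: 11111111  (ones: 8)
Count of 1-rows = 8+8+8+8+8+8+8+8+8+8+8+8+8+8+8+8 = 128

128


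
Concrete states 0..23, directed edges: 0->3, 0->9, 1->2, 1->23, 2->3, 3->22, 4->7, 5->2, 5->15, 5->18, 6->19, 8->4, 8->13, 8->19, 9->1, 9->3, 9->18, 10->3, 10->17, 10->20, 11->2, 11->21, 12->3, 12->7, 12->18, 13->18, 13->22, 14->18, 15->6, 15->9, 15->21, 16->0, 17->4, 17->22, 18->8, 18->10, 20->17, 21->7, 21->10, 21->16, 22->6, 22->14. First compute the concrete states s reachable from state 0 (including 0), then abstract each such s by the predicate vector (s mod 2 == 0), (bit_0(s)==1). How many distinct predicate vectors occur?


BFS from 0:
Concrete reachable: {0, 1, 2, 3, 4, 6, 7, 8, 9, 10, 13, 14, 17, 18, 19, 20, 22, 23}
Abstract via predicates (s mod 2 == 0), (bit_0(s)==1):
  (0,1) <- {1, 3, 7, 9, 13, 17, 19, 23}
  (1,0) <- {0, 2, 4, 6, 8, 10, 14, 18, 20, 22}
Distinct abstract states = 2

2


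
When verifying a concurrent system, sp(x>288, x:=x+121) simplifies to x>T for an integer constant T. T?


Formula: sp(P, x:=E) = exists old_x. (x = E[old_x/x]) AND P[old_x/x] (old_x is the value of x before the assignment; eliminate old_x by solving x = E[old_x/x] for old_x)
Step 1: Precondition P: x>288, i.e. old_x > 288
Step 2: Assignment gives x = old_x + 121, so old_x = x - 121
Step 3: Substitute into P: x - 121 > 288
Step 4: Simplify: x > 288+121 = 409

409


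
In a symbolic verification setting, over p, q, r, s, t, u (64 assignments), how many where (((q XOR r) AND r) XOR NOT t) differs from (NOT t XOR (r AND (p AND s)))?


F1 = (((q XOR r) AND r) XOR NOT t)
F2 = (NOT t XOR (r AND (p AND s)))
Evaluate both on each of 64 rows (bits = p,q,r,s,t,u):
  row 0 [000000]: F1=1 F2=1 -> 0
  row 1 [000001]: F1=1 F2=1 -> 0
  row 2 [000010]: F1=0 F2=0 -> 0
  row 3 [000011]: F1=0 F2=0 -> 0
  row 4 [000100]: F1=1 F2=1 -> 0
  (every remaining row is evaluated the same way; all 64 results are listed next)
Full result column, 8 rows per line (p,q,r fixed per line; s,t,u runs 000..111 left to right):
  rows 0-7 [p,q,r=000]: 00000000  (ones: 0)
  rows 8-15 [p,q,r=001]: 11111111  (ones: 8)
  rows 16-23 [p,q,r=010]: 00000000  (ones: 0)
  rows 24-31 [p,q,r=011]: 00000000  (ones: 0)
  rows 32-39 [p,q,r=100]: 00000000  (ones: 0)
  rows 40-47 [p,q,r=101]: 11110000  (ones: 4)
  rows 48-55 [p,q,r=110]: 00000000  (ones: 0)
  rows 56-63 [p,q,r=111]: 00001111  (ones: 4)
Disagreements = 0+8+0+0+0+4+0+4 = 16

16


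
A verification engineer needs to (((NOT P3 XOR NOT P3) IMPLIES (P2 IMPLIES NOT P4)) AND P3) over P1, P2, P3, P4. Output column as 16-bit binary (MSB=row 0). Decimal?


Formula: (((NOT P3 XOR NOT P3) IMPLIES (P2 IMPLIES NOT P4)) AND P3) over P1, P2, P3, P4 (16 rows)
Evaluate each row (bits = P1,P2,P3,P4, MSB first):
  row 0 [0000]: (((NOT 0 XOR NOT 0) IMPLIES (0 IMPLIES NOT 0)) AND 0) -> 0
  row 1 [0001]: (((NOT 0 XOR NOT 0) IMPLIES (0 IMPLIES NOT 1)) AND 0) -> 0
  row 2 [0010]: (((NOT 1 XOR NOT 1) IMPLIES (0 IMPLIES NOT 0)) AND 1) -> 1
  row 3 [0011]: (((NOT 1 XOR NOT 1) IMPLIES (0 IMPLIES NOT 1)) AND 1) -> 1
  row 4 [0100]: (((NOT 0 XOR NOT 0) IMPLIES (1 IMPLIES NOT 0)) AND 0) -> 0
  row 5 [0101]: (((NOT 0 XOR NOT 0) IMPLIES (1 IMPLIES NOT 1)) AND 0) -> 0
  row 6 [0110]: (((NOT 1 XOR NOT 1) IMPLIES (1 IMPLIES NOT 0)) AND 1) -> 1
  row 7 [0111]: (((NOT 1 XOR NOT 1) IMPLIES (1 IMPLIES NOT 1)) AND 1) -> 1
  row 8 [1000]: (((NOT 0 XOR NOT 0) IMPLIES (0 IMPLIES NOT 0)) AND 0) -> 0
  row 9 [1001]: (((NOT 0 XOR NOT 0) IMPLIES (0 IMPLIES NOT 1)) AND 0) -> 0
  row 10 [1010]: (((NOT 1 XOR NOT 1) IMPLIES (0 IMPLIES NOT 0)) AND 1) -> 1
  row 11 [1011]: (((NOT 1 XOR NOT 1) IMPLIES (0 IMPLIES NOT 1)) AND 1) -> 1
  row 12 [1100]: (((NOT 0 XOR NOT 0) IMPLIES (1 IMPLIES NOT 0)) AND 0) -> 0
  row 13 [1101]: (((NOT 0 XOR NOT 0) IMPLIES (1 IMPLIES NOT 1)) AND 0) -> 0
  row 14 [1110]: (((NOT 1 XOR NOT 1) IMPLIES (1 IMPLIES NOT 0)) AND 1) -> 1
  row 15 [1111]: (((NOT 1 XOR NOT 1) IMPLIES (1 IMPLIES NOT 1)) AND 1) -> 1
Full result column, 4 rows per line (P1,P2 fixed per line; P3,P4 runs 00..11 left to right):
  rows 0-3 [P1,P2=00]: 0011  = hex 3
  rows 4-7 [P1,P2=01]: 0011  = hex 3
  rows 8-11 [P1,P2=10]: 0011  = hex 3
  rows 12-15 [P1,P2=11]: 0011  = hex 3
Output column (row 0 .. row 15) = 0011001100110011
Output column grouped in 4s = 0011 0011 0011 0011 = 0x3333
Convert to decimal digit by digit (value = value*16 + digit):
  3 -> 3
  3*16 + 3 = 51
  51*16 + 3 = 819
  819*16 + 3 = 13107
Decimal = 13107

13107


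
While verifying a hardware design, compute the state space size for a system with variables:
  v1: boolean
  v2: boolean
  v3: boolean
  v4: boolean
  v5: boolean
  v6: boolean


State space = product of domain sizes of all variables.
Domain sizes:
  v1 (boolean): 2
  v2 (boolean): 2
  v3 (boolean): 2
  v4 (boolean): 2
  v5 (boolean): 2
  v6 (boolean): 2
Product = 2 * 2 * 2 * 2 * 2 * 2 = 64

64


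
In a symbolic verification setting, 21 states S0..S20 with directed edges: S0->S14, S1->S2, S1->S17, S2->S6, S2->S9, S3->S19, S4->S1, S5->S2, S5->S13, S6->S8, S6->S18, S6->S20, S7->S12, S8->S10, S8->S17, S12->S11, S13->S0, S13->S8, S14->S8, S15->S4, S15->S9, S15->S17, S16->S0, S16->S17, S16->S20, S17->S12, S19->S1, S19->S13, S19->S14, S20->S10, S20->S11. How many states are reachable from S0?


BFS from S0:
  layer 0: {S0}
  layer 1: {S14}
  layer 2: {S8}
  layer 3: {S10, S17}
  layer 4: {S12}
  layer 5: {S11}
Reachable set: {S0, S8, S10, S11, S12, S14, S17}
Count = 7

7


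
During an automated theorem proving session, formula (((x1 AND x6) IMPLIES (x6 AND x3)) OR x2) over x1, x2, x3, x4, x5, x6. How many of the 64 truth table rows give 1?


Formula: (((x1 AND x6) IMPLIES (x6 AND x3)) OR x2) over 6 vars (64 rows)
Evaluate each row (x1, x2, x3, x4, x5, x6 as bits, MSB first):
  row 0 [000000]: (((0 AND 0) IMPLIES (0 AND 0)) OR 0) -> 1
  row 1 [000001]: (((0 AND 1) IMPLIES (1 AND 0)) OR 0) -> 1
  row 2 [000010]: (((0 AND 0) IMPLIES (0 AND 0)) OR 0) -> 1
  row 3 [000011]: (((0 AND 1) IMPLIES (1 AND 0)) OR 0) -> 1
  row 4 [000100]: (((0 AND 0) IMPLIES (0 AND 0)) OR 0) -> 1
  (every remaining row is evaluated the same way; all 64 results are listed next)
Full result column, 8 rows per line (x1,x2,x3 fixed per line; x4,x5,x6 runs 000..111 left to right):
  rows 0-7 [x1,x2,x3=000]: 11111111  (ones: 8)
  rows 8-15 [x1,x2,x3=001]: 11111111  (ones: 8)
  rows 16-23 [x1,x2,x3=010]: 11111111  (ones: 8)
  rows 24-31 [x1,x2,x3=011]: 11111111  (ones: 8)
  rows 32-39 [x1,x2,x3=100]: 10101010  (ones: 4)
  rows 40-47 [x1,x2,x3=101]: 11111111  (ones: 8)
  rows 48-55 [x1,x2,x3=110]: 11111111  (ones: 8)
  rows 56-63 [x1,x2,x3=111]: 11111111  (ones: 8)
Count of 1-rows = 8+8+8+8+4+8+8+8 = 60

60


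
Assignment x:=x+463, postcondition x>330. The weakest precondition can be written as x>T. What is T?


Formula: wp(x:=E, P) = P[E/x] (substitute E for x in postcondition)
Step 1: Postcondition: x>330
Step 2: Substitute x+463 for x: x+463>330
Step 3: Solve for x: x > 330-463 = -133

-133


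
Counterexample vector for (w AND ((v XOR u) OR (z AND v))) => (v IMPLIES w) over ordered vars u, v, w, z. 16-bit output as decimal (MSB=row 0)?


F1 = (w AND ((v XOR u) OR (z AND v)))
F2 = (v IMPLIES w)
Counterexample to F1=>F2 is where F1=1 and F2=0.
Evaluate each row (bits = u,v,w,z, MSB first):
  row 0 [0000]: F1=0 F2=1 -> F1&~F2 -> 0
  row 1 [0001]: F1=0 F2=1 -> F1&~F2 -> 0
  row 2 [0010]: F1=0 F2=1 -> F1&~F2 -> 0
  row 3 [0011]: F1=0 F2=1 -> F1&~F2 -> 0
  row 4 [0100]: F1=0 F2=0 -> F1&~F2 -> 0
  row 5 [0101]: F1=0 F2=0 -> F1&~F2 -> 0
  row 6 [0110]: F1=1 F2=1 -> F1&~F2 -> 0
  row 7 [0111]: F1=1 F2=1 -> F1&~F2 -> 0
  row 8 [1000]: F1=0 F2=1 -> F1&~F2 -> 0
  row 9 [1001]: F1=0 F2=1 -> F1&~F2 -> 0
  row 10 [1010]: F1=1 F2=1 -> F1&~F2 -> 0
  row 11 [1011]: F1=1 F2=1 -> F1&~F2 -> 0
  row 12 [1100]: F1=0 F2=0 -> F1&~F2 -> 0
  row 13 [1101]: F1=0 F2=0 -> F1&~F2 -> 0
  row 14 [1110]: F1=0 F2=1 -> F1&~F2 -> 0
  row 15 [1111]: F1=1 F2=1 -> F1&~F2 -> 0
Full result column, 4 rows per line (u,v fixed per line; w,z runs 00..11 left to right):
  rows 0-3 [u,v=00]: 0000  = hex 0
  rows 4-7 [u,v=01]: 0000  = hex 0
  rows 8-11 [u,v=10]: 0000  = hex 0
  rows 12-15 [u,v=11]: 0000  = hex 0
Counterexample vector (row 0 .. row 15) = 0000000000000000
Output column grouped in 4s = 0000 0000 0000 0000 = 0x0000
Convert to decimal digit by digit (value = value*16 + digit):
  0 -> 0
  0*16 + 0 = 0
  0*16 + 0 = 0
  0*16 + 0 = 0
Decimal = 0

0


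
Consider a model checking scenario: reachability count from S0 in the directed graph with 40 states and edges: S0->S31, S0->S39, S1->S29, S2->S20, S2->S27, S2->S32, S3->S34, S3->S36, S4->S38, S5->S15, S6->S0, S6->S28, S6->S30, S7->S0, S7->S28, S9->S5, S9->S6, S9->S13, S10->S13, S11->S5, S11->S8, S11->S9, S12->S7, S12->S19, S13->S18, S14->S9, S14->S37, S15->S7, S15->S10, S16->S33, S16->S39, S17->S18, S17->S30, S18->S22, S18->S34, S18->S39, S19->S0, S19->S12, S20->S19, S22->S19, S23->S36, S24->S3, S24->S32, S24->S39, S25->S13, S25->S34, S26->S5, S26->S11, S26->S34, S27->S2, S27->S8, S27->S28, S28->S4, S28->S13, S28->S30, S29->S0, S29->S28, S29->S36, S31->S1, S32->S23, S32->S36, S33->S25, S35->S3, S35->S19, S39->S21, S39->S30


BFS from S0:
  layer 0: {S0}
  layer 1: {S31, S39}
  layer 2: {S1, S21, S30}
  layer 3: {S29}
  layer 4: {S28, S36}
  layer 5: {S4, S13}
  layer 6: {S18, S38}
  layer 7: {S22, S34}
  layer 8: {S19}
  layer 9: {S12}
  layer 10: {S7}
Reachable set: {S0, S1, S4, S7, S12, S13, S18, S19, S21, S22, S28, S29, S30, S31, S34, S36, S38, S39}
Count = 18

18


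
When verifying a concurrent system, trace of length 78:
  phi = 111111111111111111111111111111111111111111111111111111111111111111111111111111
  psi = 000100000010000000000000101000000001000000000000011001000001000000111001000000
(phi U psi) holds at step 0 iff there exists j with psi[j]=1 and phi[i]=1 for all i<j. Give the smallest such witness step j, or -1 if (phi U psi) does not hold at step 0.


(phi U psi) at 0: need smallest j with psi[j]=1 and phi[i]=1 for all i in [0,j).
Scan from step 0:
  step 0: phi=1, psi=0 -> continue
  step 1: phi=1, psi=0 -> continue
  step 2: phi=1, psi=0 -> continue
  step 3: psi=1 and phi held for [0,3) -> witness found
Witness step = 3

3


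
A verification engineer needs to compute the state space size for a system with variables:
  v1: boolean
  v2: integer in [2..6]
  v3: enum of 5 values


State space = product of domain sizes of all variables.
Domain sizes:
  v1 (boolean): 2
  v2 (integer in [2..6]): 5
  v3 (enum of 5 values): 5
Product = 2 * 5 * 5 = 50

50


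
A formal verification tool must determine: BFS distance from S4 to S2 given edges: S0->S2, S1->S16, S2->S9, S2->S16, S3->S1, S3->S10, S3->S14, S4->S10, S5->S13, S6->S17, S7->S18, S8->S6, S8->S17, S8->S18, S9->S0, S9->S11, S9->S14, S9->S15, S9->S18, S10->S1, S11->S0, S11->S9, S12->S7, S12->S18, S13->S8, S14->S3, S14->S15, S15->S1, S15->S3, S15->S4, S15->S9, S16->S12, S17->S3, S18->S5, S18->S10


BFS layer-by-layer from S4:
  dist 0: {S4}
  dist 1: {S10}
  dist 2: {S1}
  dist 3: {S16}
  dist 4: {S12}
  dist 5: {S7, S18}
  dist 6: {S5}
  dist 7: {S13}
  dist 8: {S8}
  dist 9: {S6, S17}
  dist 10: {S3}
  dist 11: {S14}
  dist 12: {S15}
  dist 13: {S9}
  dist 14: {S0, S11}
  dist 15: {S2}
  -> S2 reached at distance 15
Shortest path length = 15

15


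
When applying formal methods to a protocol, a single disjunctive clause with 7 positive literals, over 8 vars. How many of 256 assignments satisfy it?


Step 1: Total=2^8=256
Step 2: Unsat when all 7 false: 2^1=2
Step 3: Sat=256-2=254

254


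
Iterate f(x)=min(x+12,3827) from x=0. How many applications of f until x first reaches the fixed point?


Step 1: x=0, cap=3827, increment=12
Step 2: x grows by 12 each step until capped at 3827; fixed point is x=3827
Step 3: iterations = ceil(3827/12) = 319

319


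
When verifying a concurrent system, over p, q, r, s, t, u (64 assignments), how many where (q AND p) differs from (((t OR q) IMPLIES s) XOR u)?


F1 = (q AND p)
F2 = (((t OR q) IMPLIES s) XOR u)
Evaluate both on each of 64 rows (bits = p,q,r,s,t,u):
  row 0 [000000]: F1=0 F2=1 (differ) -> 1
  row 1 [000001]: F1=0 F2=0 -> 0
  row 2 [000010]: F1=0 F2=0 -> 0
  row 3 [000011]: F1=0 F2=1 (differ) -> 1
  row 4 [000100]: F1=0 F2=1 (differ) -> 1
  (every remaining row is evaluated the same way; all 64 results are listed next)
Full result column, 8 rows per line (p,q,r fixed per line; s,t,u runs 000..111 left to right):
  rows 0-7 [p,q,r=000]: 10011010  (ones: 4)
  rows 8-15 [p,q,r=001]: 10011010  (ones: 4)
  rows 16-23 [p,q,r=010]: 01011010  (ones: 4)
  rows 24-31 [p,q,r=011]: 01011010  (ones: 4)
  rows 32-39 [p,q,r=100]: 10011010  (ones: 4)
  rows 40-47 [p,q,r=101]: 10011010  (ones: 4)
  rows 48-55 [p,q,r=110]: 10100101  (ones: 4)
  rows 56-63 [p,q,r=111]: 10100101  (ones: 4)
Disagreements = 4+4+4+4+4+4+4+4 = 32

32


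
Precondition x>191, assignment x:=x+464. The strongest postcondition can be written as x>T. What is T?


Formula: sp(P, x:=E) = exists old_x. (x = E[old_x/x]) AND P[old_x/x] (old_x is the value of x before the assignment; eliminate old_x by solving x = E[old_x/x] for old_x)
Step 1: Precondition P: x>191, i.e. old_x > 191
Step 2: Assignment gives x = old_x + 464, so old_x = x - 464
Step 3: Substitute into P: x - 464 > 191
Step 4: Simplify: x > 191+464 = 655

655


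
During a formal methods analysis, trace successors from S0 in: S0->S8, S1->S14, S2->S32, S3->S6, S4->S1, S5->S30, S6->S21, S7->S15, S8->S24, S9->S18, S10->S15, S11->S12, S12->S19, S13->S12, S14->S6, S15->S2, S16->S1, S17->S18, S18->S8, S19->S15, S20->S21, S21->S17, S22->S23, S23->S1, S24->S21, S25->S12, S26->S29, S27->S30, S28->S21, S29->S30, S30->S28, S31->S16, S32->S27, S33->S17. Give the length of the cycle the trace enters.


Trace from S0 until a state repeats:
  S0 -> S8 -> S24 -> S21 -> S17 -> S18 -> S8
S8 first seen at step 1, revisited at step 6.
Cycle length = 6 - 1 = 5

5


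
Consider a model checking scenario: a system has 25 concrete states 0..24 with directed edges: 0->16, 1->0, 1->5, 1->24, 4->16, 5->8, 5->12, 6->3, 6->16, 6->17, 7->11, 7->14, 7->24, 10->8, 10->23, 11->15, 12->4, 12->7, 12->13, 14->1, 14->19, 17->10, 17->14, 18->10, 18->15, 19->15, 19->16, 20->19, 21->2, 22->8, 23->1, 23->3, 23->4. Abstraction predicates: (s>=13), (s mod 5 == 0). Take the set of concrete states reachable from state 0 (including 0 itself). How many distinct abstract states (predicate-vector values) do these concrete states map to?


BFS from 0:
Concrete reachable: {0, 16}
Abstract via predicates (s>=13), (s mod 5 == 0):
  (0,1) <- {0}
  (1,0) <- {16}
Distinct abstract states = 2

2


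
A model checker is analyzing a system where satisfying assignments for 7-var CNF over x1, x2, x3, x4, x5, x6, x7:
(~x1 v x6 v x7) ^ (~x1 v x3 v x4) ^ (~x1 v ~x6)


CNF with 3 clauses over 7 vars (128 assignments).
An assignment satisfies CNF iff every clause has >=1 true literal.
Check each row (bits = x1,x2,x3,x4,x5,x6,x7; clause T/F shown):
  row 0 [0000000]: clauses=TTT -> 1
  row 1 [0000001]: clauses=TTT -> 1
  row 2 [0000010]: clauses=TTT -> 1
  row 3 [0000011]: clauses=TTT -> 1
  row 4 [0000100]: clauses=TTT -> 1
  (every remaining row is evaluated the same way; all 128 results are listed next)
Full result column, 8 rows per line (x1,x2,x3,x4 fixed per line; x5,x6,x7 runs 000..111 left to right):
  rows 0-7 [x1,x2,x3,x4=0000]: 11111111  (ones: 8)
  rows 8-15 [x1,x2,x3,x4=0001]: 11111111  (ones: 8)
  rows 16-23 [x1,x2,x3,x4=0010]: 11111111  (ones: 8)
  rows 24-31 [x1,x2,x3,x4=0011]: 11111111  (ones: 8)
  rows 32-39 [x1,x2,x3,x4=0100]: 11111111  (ones: 8)
  rows 40-47 [x1,x2,x3,x4=0101]: 11111111  (ones: 8)
  rows 48-55 [x1,x2,x3,x4=0110]: 11111111  (ones: 8)
  rows 56-63 [x1,x2,x3,x4=0111]: 11111111  (ones: 8)
  rows 64-71 [x1,x2,x3,x4=1000]: 00000000  (ones: 0)
  rows 72-79 [x1,x2,x3,x4=1001]: 01000100  (ones: 2)
  rows 80-87 [x1,x2,x3,x4=1010]: 01000100  (ones: 2)
  rows 88-95 [x1,x2,x3,x4=1011]: 01000100  (ones: 2)
  rows 96-103 [x1,x2,x3,x4=1100]: 00000000  (ones: 0)
  rows 104-111 [x1,x2,x3,x4=1101]: 01000100  (ones: 2)
  rows 112-119 [x1,x2,x3,x4=1110]: 01000100  (ones: 2)
  rows 120-127 [x1,x2,x3,x4=1111]: 01000100  (ones: 2)
Satisfying assignments = 8+8+8+8+8+8+8+8+0+2+2+2+0+2+2+2 = 76

76


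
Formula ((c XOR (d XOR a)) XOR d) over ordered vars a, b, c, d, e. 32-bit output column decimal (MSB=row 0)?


Formula: ((c XOR (d XOR a)) XOR d) over a, b, c, d, e (32 rows)
Evaluate each row (bits = a,b,c,d,e, MSB first):
  row 0 [00000]: ((0 XOR (0 XOR 0)) XOR 0) -> 0
  row 1 [00001]: ((0 XOR (0 XOR 0)) XOR 0) -> 0
  row 2 [00010]: ((0 XOR (1 XOR 0)) XOR 1) -> 0
  row 3 [00011]: ((0 XOR (1 XOR 0)) XOR 1) -> 0
  row 4 [00100]: ((1 XOR (0 XOR 0)) XOR 0) -> 1
  row 5 [00101]: ((1 XOR (0 XOR 0)) XOR 0) -> 1
  row 6 [00110]: ((1 XOR (1 XOR 0)) XOR 1) -> 1
  row 7 [00111]: ((1 XOR (1 XOR 0)) XOR 1) -> 1
  row 8 [01000]: ((0 XOR (0 XOR 0)) XOR 0) -> 0
  row 9 [01001]: ((0 XOR (0 XOR 0)) XOR 0) -> 0
  row 10 [01010]: ((0 XOR (1 XOR 0)) XOR 1) -> 0
  row 11 [01011]: ((0 XOR (1 XOR 0)) XOR 1) -> 0
  row 12 [01100]: ((1 XOR (0 XOR 0)) XOR 0) -> 1
  row 13 [01101]: ((1 XOR (0 XOR 0)) XOR 0) -> 1
  row 14 [01110]: ((1 XOR (1 XOR 0)) XOR 1) -> 1
  row 15 [01111]: ((1 XOR (1 XOR 0)) XOR 1) -> 1
  row 16 [10000]: ((0 XOR (0 XOR 1)) XOR 0) -> 1
  row 17 [10001]: ((0 XOR (0 XOR 1)) XOR 0) -> 1
  row 18 [10010]: ((0 XOR (1 XOR 1)) XOR 1) -> 1
  row 19 [10011]: ((0 XOR (1 XOR 1)) XOR 1) -> 1
  row 20 [10100]: ((1 XOR (0 XOR 1)) XOR 0) -> 0
  row 21 [10101]: ((1 XOR (0 XOR 1)) XOR 0) -> 0
  row 22 [10110]: ((1 XOR (1 XOR 1)) XOR 1) -> 0
  row 23 [10111]: ((1 XOR (1 XOR 1)) XOR 1) -> 0
  row 24 [11000]: ((0 XOR (0 XOR 1)) XOR 0) -> 1
  row 25 [11001]: ((0 XOR (0 XOR 1)) XOR 0) -> 1
  row 26 [11010]: ((0 XOR (1 XOR 1)) XOR 1) -> 1
  row 27 [11011]: ((0 XOR (1 XOR 1)) XOR 1) -> 1
  row 28 [11100]: ((1 XOR (0 XOR 1)) XOR 0) -> 0
  row 29 [11101]: ((1 XOR (0 XOR 1)) XOR 0) -> 0
  row 30 [11110]: ((1 XOR (1 XOR 1)) XOR 1) -> 0
  row 31 [11111]: ((1 XOR (1 XOR 1)) XOR 1) -> 0
Full result column, 4 rows per line (a,b,c fixed per line; d,e runs 00..11 left to right):
  rows 0-3 [a,b,c=000]: 0000  = hex 0
  rows 4-7 [a,b,c=001]: 1111  = hex F
  rows 8-11 [a,b,c=010]: 0000  = hex 0
  rows 12-15 [a,b,c=011]: 1111  = hex F
  rows 16-19 [a,b,c=100]: 1111  = hex F
  rows 20-23 [a,b,c=101]: 0000  = hex 0
  rows 24-27 [a,b,c=110]: 1111  = hex F
  rows 28-31 [a,b,c=111]: 0000  = hex 0
Output column (row 0 .. row 31) = 00001111000011111111000011110000
Output column grouped in 4s = 0000 1111 0000 1111 1111 0000 1111 0000 = 0x0F0FF0F0
Convert to decimal digit by digit (value = value*16 + digit):
  0 -> 0
  0*16 + 15 (F) = 15
  15*16 + 0 = 240
  240*16 + 15 (F) = 3855
  3855*16 + 15 (F) = 61695
  61695*16 + 0 = 987120
  987120*16 + 15 (F) = 15793935
  15793935*16 + 0 = 252702960
Decimal = 252702960

252702960


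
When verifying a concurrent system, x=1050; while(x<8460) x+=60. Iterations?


Step 1: x goes from 1050 toward 8460 by 60; the body runs while x<8460, so iterations = ceil((bound-start)/step)
Step 2: Distance=7410
Step 3: ceil(7410/60)=124

124


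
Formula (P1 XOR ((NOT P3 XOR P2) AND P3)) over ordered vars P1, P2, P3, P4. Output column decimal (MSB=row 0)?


Formula: (P1 XOR ((NOT P3 XOR P2) AND P3)) over P1, P2, P3, P4 (16 rows)
Evaluate each row (bits = P1,P2,P3,P4, MSB first):
  row 0 [0000]: (0 XOR ((NOT 0 XOR 0) AND 0)) -> 0
  row 1 [0001]: (0 XOR ((NOT 0 XOR 0) AND 0)) -> 0
  row 2 [0010]: (0 XOR ((NOT 1 XOR 0) AND 1)) -> 0
  row 3 [0011]: (0 XOR ((NOT 1 XOR 0) AND 1)) -> 0
  row 4 [0100]: (0 XOR ((NOT 0 XOR 1) AND 0)) -> 0
  row 5 [0101]: (0 XOR ((NOT 0 XOR 1) AND 0)) -> 0
  row 6 [0110]: (0 XOR ((NOT 1 XOR 1) AND 1)) -> 1
  row 7 [0111]: (0 XOR ((NOT 1 XOR 1) AND 1)) -> 1
  row 8 [1000]: (1 XOR ((NOT 0 XOR 0) AND 0)) -> 1
  row 9 [1001]: (1 XOR ((NOT 0 XOR 0) AND 0)) -> 1
  row 10 [1010]: (1 XOR ((NOT 1 XOR 0) AND 1)) -> 1
  row 11 [1011]: (1 XOR ((NOT 1 XOR 0) AND 1)) -> 1
  row 12 [1100]: (1 XOR ((NOT 0 XOR 1) AND 0)) -> 1
  row 13 [1101]: (1 XOR ((NOT 0 XOR 1) AND 0)) -> 1
  row 14 [1110]: (1 XOR ((NOT 1 XOR 1) AND 1)) -> 0
  row 15 [1111]: (1 XOR ((NOT 1 XOR 1) AND 1)) -> 0
Full result column, 4 rows per line (P1,P2 fixed per line; P3,P4 runs 00..11 left to right):
  rows 0-3 [P1,P2=00]: 0000  = hex 0
  rows 4-7 [P1,P2=01]: 0011  = hex 3
  rows 8-11 [P1,P2=10]: 1111  = hex F
  rows 12-15 [P1,P2=11]: 1100  = hex C
Output column (row 0 .. row 15) = 0000001111111100
Output column grouped in 4s = 0000 0011 1111 1100 = 0x03FC
Convert to decimal digit by digit (value = value*16 + digit):
  0 -> 0
  0*16 + 3 = 3
  3*16 + 15 (F) = 63
  63*16 + 12 (C) = 1020
Decimal = 1020

1020


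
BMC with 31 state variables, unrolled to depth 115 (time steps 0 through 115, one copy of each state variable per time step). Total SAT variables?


BMC unrolls to depth k, creating one copy of each state var for steps 0..k.
Step count = 115 + 1 = 116 (steps 0 through 115)
Vars per step = 31
Total = 31 * 116 = 3596

3596


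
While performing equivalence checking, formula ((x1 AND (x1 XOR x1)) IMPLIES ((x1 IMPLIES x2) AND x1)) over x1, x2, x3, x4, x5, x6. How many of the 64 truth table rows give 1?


Formula: ((x1 AND (x1 XOR x1)) IMPLIES ((x1 IMPLIES x2) AND x1)) over 6 vars (64 rows)
Evaluate each row (x1, x2, x3, x4, x5, x6 as bits, MSB first):
  row 0 [000000]: ((0 AND (0 XOR 0)) IMPLIES ((0 IMPLIES 0) AND 0)) -> 1
  row 1 [000001]: ((0 AND (0 XOR 0)) IMPLIES ((0 IMPLIES 0) AND 0)) -> 1
  row 2 [000010]: ((0 AND (0 XOR 0)) IMPLIES ((0 IMPLIES 0) AND 0)) -> 1
  row 3 [000011]: ((0 AND (0 XOR 0)) IMPLIES ((0 IMPLIES 0) AND 0)) -> 1
  row 4 [000100]: ((0 AND (0 XOR 0)) IMPLIES ((0 IMPLIES 0) AND 0)) -> 1
  (every remaining row is evaluated the same way; all 64 results are listed next)
Full result column, 8 rows per line (x1,x2,x3 fixed per line; x4,x5,x6 runs 000..111 left to right):
  rows 0-7 [x1,x2,x3=000]: 11111111  (ones: 8)
  rows 8-15 [x1,x2,x3=001]: 11111111  (ones: 8)
  rows 16-23 [x1,x2,x3=010]: 11111111  (ones: 8)
  rows 24-31 [x1,x2,x3=011]: 11111111  (ones: 8)
  rows 32-39 [x1,x2,x3=100]: 11111111  (ones: 8)
  rows 40-47 [x1,x2,x3=101]: 11111111  (ones: 8)
  rows 48-55 [x1,x2,x3=110]: 11111111  (ones: 8)
  rows 56-63 [x1,x2,x3=111]: 11111111  (ones: 8)
Count of 1-rows = 8+8+8+8+8+8+8+8 = 64

64


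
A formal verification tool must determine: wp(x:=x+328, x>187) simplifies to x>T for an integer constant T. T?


Formula: wp(x:=E, P) = P[E/x] (substitute E for x in postcondition)
Step 1: Postcondition: x>187
Step 2: Substitute x+328 for x: x+328>187
Step 3: Solve for x: x > 187-328 = -141

-141


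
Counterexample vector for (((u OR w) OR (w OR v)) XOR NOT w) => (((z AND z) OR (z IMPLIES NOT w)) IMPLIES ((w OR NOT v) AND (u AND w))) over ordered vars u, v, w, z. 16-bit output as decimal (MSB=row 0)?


F1 = (((u OR w) OR (w OR v)) XOR NOT w)
F2 = (((z AND z) OR (z IMPLIES NOT w)) IMPLIES ((w OR NOT v) AND (u AND w)))
Counterexample to F1=>F2 is where F1=1 and F2=0.
Evaluate each row (bits = u,v,w,z, MSB first):
  row 0 [0000]: F1=1 F2=0 -> F1&~F2 -> 1
  row 1 [0001]: F1=1 F2=0 -> F1&~F2 -> 1
  row 2 [0010]: F1=1 F2=0 -> F1&~F2 -> 1
  row 3 [0011]: F1=1 F2=0 -> F1&~F2 -> 1
  row 4 [0100]: F1=0 F2=0 -> F1&~F2 -> 0
  row 5 [0101]: F1=0 F2=0 -> F1&~F2 -> 0
  row 6 [0110]: F1=1 F2=0 -> F1&~F2 -> 1
  row 7 [0111]: F1=1 F2=0 -> F1&~F2 -> 1
  row 8 [1000]: F1=0 F2=0 -> F1&~F2 -> 0
  row 9 [1001]: F1=0 F2=0 -> F1&~F2 -> 0
  row 10 [1010]: F1=1 F2=1 -> F1&~F2 -> 0
  row 11 [1011]: F1=1 F2=1 -> F1&~F2 -> 0
  row 12 [1100]: F1=0 F2=0 -> F1&~F2 -> 0
  row 13 [1101]: F1=0 F2=0 -> F1&~F2 -> 0
  row 14 [1110]: F1=1 F2=1 -> F1&~F2 -> 0
  row 15 [1111]: F1=1 F2=1 -> F1&~F2 -> 0
Full result column, 4 rows per line (u,v fixed per line; w,z runs 00..11 left to right):
  rows 0-3 [u,v=00]: 1111  = hex F
  rows 4-7 [u,v=01]: 0011  = hex 3
  rows 8-11 [u,v=10]: 0000  = hex 0
  rows 12-15 [u,v=11]: 0000  = hex 0
Counterexample vector (row 0 .. row 15) = 1111001100000000
Output column grouped in 4s = 1111 0011 0000 0000 = 0xF300
Convert to decimal digit by digit (value = value*16 + digit):
  F -> 15
  15*16 + 3 = 243
  243*16 + 0 = 3888
  3888*16 + 0 = 62208
Decimal = 62208

62208


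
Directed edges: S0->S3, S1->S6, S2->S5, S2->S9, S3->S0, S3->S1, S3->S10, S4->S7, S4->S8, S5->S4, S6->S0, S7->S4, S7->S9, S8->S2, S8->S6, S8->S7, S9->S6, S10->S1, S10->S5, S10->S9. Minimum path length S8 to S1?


BFS layer-by-layer from S8:
  dist 0: {S8}
  dist 1: {S2, S6, S7}
  dist 2: {S0, S4, S5, S9}
  dist 3: {S3}
  dist 4: {S1, S10}
  -> S1 reached at distance 4
Shortest path length = 4

4


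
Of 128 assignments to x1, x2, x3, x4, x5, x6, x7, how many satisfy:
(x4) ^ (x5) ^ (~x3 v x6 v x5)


CNF with 3 clauses over 7 vars (128 assignments).
An assignment satisfies CNF iff every clause has >=1 true literal.
Check each row (bits = x1,x2,x3,x4,x5,x6,x7; clause T/F shown):
  row 0 [0000000]: clauses=FFT -> 0
  row 1 [0000001]: clauses=FFT -> 0
  row 2 [0000010]: clauses=FFT -> 0
  row 3 [0000011]: clauses=FFT -> 0
  row 4 [0000100]: clauses=FTT -> 0
  (every remaining row is evaluated the same way; all 128 results are listed next)
Full result column, 8 rows per line (x1,x2,x3,x4 fixed per line; x5,x6,x7 runs 000..111 left to right):
  rows 0-7 [x1,x2,x3,x4=0000]: 00000000  (ones: 0)
  rows 8-15 [x1,x2,x3,x4=0001]: 00001111  (ones: 4)
  rows 16-23 [x1,x2,x3,x4=0010]: 00000000  (ones: 0)
  rows 24-31 [x1,x2,x3,x4=0011]: 00001111  (ones: 4)
  rows 32-39 [x1,x2,x3,x4=0100]: 00000000  (ones: 0)
  rows 40-47 [x1,x2,x3,x4=0101]: 00001111  (ones: 4)
  rows 48-55 [x1,x2,x3,x4=0110]: 00000000  (ones: 0)
  rows 56-63 [x1,x2,x3,x4=0111]: 00001111  (ones: 4)
  rows 64-71 [x1,x2,x3,x4=1000]: 00000000  (ones: 0)
  rows 72-79 [x1,x2,x3,x4=1001]: 00001111  (ones: 4)
  rows 80-87 [x1,x2,x3,x4=1010]: 00000000  (ones: 0)
  rows 88-95 [x1,x2,x3,x4=1011]: 00001111  (ones: 4)
  rows 96-103 [x1,x2,x3,x4=1100]: 00000000  (ones: 0)
  rows 104-111 [x1,x2,x3,x4=1101]: 00001111  (ones: 4)
  rows 112-119 [x1,x2,x3,x4=1110]: 00000000  (ones: 0)
  rows 120-127 [x1,x2,x3,x4=1111]: 00001111  (ones: 4)
Satisfying assignments = 0+4+0+4+0+4+0+4+0+4+0+4+0+4+0+4 = 32

32


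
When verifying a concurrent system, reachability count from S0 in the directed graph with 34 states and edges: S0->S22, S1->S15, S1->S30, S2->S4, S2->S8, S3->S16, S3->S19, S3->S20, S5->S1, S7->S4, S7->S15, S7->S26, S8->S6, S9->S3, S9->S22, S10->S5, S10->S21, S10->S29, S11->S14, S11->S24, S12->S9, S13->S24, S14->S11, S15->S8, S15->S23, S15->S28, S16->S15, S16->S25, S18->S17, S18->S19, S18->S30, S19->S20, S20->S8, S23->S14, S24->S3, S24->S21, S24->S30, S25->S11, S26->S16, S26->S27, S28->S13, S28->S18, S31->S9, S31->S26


BFS from S0:
  layer 0: {S0}
  layer 1: {S22}
Reachable set: {S0, S22}
Count = 2

2


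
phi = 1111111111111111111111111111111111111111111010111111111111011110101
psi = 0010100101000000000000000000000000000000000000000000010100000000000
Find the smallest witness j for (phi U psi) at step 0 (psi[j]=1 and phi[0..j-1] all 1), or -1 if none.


(phi U psi) at 0: need smallest j with psi[j]=1 and phi[i]=1 for all i in [0,j).
Scan from step 0:
  step 0: phi=1, psi=0 -> continue
  step 1: phi=1, psi=0 -> continue
  step 2: psi=1 and phi held for [0,2) -> witness found
Witness step = 2

2


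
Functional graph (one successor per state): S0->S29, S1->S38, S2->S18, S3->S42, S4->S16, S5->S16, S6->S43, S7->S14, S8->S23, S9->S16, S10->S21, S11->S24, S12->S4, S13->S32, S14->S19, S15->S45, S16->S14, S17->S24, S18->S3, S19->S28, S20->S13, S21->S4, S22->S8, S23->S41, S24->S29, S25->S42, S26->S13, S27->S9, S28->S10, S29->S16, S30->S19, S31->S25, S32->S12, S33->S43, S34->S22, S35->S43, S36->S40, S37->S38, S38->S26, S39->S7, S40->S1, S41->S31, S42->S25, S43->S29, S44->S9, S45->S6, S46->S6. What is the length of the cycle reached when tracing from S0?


Trace from S0 until a state repeats:
  S0 -> S29 -> S16 -> S14 -> S19 -> S28 -> S10 -> S21 -> S4 -> S16
S16 first seen at step 2, revisited at step 9.
Cycle length = 9 - 2 = 7

7
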